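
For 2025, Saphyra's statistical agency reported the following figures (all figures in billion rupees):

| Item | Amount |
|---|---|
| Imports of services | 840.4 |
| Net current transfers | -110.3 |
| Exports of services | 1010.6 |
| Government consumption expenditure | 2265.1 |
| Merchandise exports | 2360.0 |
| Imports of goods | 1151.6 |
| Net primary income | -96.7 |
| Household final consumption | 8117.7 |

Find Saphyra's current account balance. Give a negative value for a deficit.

Goods balance = 2360.0 - 1151.6 = 1208.4
Services balance = 1010.6 - 840.4 = 170.2
Trade balance (goods + services) = 1208.4 + 170.2 = 1378.6
Net primary income = -96.7
Net secondary income = -110.3
Current account = 1378.6 + (-96.7) + (-110.3) = 1171.6

1171.6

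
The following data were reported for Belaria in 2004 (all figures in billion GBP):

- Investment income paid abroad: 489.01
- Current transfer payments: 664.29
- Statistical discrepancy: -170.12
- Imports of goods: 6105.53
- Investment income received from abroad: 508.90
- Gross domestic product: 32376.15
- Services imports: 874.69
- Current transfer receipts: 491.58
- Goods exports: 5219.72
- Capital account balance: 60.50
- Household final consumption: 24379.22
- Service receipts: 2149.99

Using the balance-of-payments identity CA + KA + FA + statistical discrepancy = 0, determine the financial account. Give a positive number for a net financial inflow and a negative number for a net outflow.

-127.05

Goods balance = 5219.72 - 6105.53 = -885.81
Services balance = 2149.99 - 874.69 = 1275.30
Trade balance (goods + services) = -885.81 + 1275.30 = 389.49
Net primary income = 508.90 - 489.01 = 19.89
Net secondary income = 491.58 - 664.29 = -172.71
Current account = 389.49 + 19.89 + (-172.71) = 236.67
Financial account = -(236.67 + 60.50 + (-170.12)) = -127.05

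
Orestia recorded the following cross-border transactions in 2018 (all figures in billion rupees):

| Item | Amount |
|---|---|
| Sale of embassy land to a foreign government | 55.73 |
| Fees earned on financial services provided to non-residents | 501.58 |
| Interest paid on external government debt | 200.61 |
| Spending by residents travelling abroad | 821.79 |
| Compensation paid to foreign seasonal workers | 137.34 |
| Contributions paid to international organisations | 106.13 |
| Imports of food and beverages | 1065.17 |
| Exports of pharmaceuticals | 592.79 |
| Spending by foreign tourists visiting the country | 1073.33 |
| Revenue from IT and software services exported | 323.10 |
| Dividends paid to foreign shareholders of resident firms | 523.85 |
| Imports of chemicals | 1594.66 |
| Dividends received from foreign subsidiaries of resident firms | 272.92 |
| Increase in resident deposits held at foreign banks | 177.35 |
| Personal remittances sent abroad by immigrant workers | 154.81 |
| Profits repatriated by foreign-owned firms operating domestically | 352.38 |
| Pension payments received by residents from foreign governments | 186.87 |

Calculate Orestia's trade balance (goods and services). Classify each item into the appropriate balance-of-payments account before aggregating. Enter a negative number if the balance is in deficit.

-990.82

Goods: -1594.66 + 592.79 - 1065.17 = -2067.04
Services: -821.79 + 501.58 + 1073.33 + 323.10 = 1076.22
Trade balance = -2067.04 + 1076.22 = -990.82
(Excluded from the trade balance — capital account: sale of embassy land to a foreign government 55.73; primary income: interest paid on external government debt 200.61, compensation paid to foreign seasonal workers 137.34, dividends paid to foreign shareholders of resident firms 523.85, dividends received from foreign subsidiaries of resident firms 272.92, profits repatriated by foreign-owned firms operating domestically 352.38; secondary income: contributions paid to international organisations 106.13, personal remittances sent abroad by immigrant workers 154.81, pension payments received by residents from foreign governments 186.87; financial account: increase in resident deposits held at foreign banks 177.35.)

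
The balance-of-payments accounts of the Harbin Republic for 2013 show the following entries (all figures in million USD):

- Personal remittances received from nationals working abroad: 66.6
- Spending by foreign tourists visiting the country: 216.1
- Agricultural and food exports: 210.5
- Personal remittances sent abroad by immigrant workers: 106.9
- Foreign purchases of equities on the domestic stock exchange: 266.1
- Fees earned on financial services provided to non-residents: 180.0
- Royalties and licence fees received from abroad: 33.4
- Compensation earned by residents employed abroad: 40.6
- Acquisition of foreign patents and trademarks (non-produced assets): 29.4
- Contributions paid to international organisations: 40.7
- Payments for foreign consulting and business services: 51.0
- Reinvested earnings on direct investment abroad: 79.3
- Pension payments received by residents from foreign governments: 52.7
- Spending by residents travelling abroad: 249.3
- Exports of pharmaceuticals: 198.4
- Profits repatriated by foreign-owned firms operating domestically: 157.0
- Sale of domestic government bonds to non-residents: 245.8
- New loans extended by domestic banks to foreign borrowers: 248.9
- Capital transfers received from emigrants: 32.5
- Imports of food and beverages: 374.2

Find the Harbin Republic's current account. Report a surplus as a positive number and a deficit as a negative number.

Goods: -374.2 + 198.4 + 210.5 = 34.7
Services: 216.1 - 51.0 - 249.3 + 180.0 + 33.4 = 129.2
Primary income: 79.3 + 40.6 - 157.0 = -37.1
Secondary income: -106.9 + 66.6 + 52.7 - 40.7 = -28.3
Current account = 34.7 + 129.2 + (-37.1) + (-28.3) = 98.5
(Excluded from the current account — financial account: foreign purchases of equities on the domestic stock exchange 266.1, sale of domestic government bonds to non-residents 245.8, new loans extended by domestic banks to foreign borrowers 248.9; capital account: acquisition of foreign patents and trademarks (non-produced assets) 29.4, capital transfers received from emigrants 32.5.)

98.5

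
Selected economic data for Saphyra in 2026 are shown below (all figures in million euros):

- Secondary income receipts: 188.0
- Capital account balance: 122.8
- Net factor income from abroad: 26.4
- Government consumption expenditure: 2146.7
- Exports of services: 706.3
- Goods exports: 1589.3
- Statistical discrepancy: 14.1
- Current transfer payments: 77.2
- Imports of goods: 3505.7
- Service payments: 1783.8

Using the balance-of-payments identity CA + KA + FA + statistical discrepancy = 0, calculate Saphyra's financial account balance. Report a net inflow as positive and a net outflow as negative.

Goods balance = 1589.3 - 3505.7 = -1916.4
Services balance = 706.3 - 1783.8 = -1077.5
Trade balance (goods + services) = -1916.4 + (-1077.5) = -2993.9
Net primary income = 26.4
Net secondary income = 188.0 - 77.2 = 110.8
Current account = -2993.9 + 26.4 + 110.8 = -2856.7
Financial account = -(-2856.7 + 122.8 + 14.1) = 2719.8

2719.8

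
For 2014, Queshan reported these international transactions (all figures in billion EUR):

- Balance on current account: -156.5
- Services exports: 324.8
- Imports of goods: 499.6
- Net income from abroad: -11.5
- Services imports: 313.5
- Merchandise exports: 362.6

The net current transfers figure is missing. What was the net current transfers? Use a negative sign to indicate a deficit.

Current account = goods balance + services balance + net primary income + net secondary income
Sum of the known components = -137.2
Net current transfers = CA - (known components) = -156.5 - (-137.2) = -19.3

-19.3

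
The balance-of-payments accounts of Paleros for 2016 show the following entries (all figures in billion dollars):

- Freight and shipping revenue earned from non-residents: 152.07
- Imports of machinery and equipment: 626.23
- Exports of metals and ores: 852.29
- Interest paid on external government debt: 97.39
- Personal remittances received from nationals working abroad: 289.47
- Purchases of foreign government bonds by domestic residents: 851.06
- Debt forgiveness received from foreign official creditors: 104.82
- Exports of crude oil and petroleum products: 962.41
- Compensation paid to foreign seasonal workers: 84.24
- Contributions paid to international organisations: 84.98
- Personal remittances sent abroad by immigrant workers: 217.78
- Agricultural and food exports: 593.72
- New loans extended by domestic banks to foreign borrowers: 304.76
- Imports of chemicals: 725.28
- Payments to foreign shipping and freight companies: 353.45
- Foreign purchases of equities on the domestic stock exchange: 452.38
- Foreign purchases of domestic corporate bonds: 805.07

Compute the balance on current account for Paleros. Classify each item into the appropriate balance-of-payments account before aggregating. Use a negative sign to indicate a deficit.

660.61

Goods: -626.23 + 962.41 + 852.29 + 593.72 - 725.28 = 1056.91
Services: -353.45 + 152.07 = -201.38
Primary income: -97.39 - 84.24 = -181.63
Secondary income: 289.47 - 84.98 - 217.78 = -13.29
Current account = 1056.91 + (-201.38) + (-181.63) + (-13.29) = 660.61
(Excluded from the current account — financial account: purchases of foreign government bonds by domestic residents 851.06, new loans extended by domestic banks to foreign borrowers 304.76, foreign purchases of equities on the domestic stock exchange 452.38, foreign purchases of domestic corporate bonds 805.07; capital account: debt forgiveness received from foreign official creditors 104.82.)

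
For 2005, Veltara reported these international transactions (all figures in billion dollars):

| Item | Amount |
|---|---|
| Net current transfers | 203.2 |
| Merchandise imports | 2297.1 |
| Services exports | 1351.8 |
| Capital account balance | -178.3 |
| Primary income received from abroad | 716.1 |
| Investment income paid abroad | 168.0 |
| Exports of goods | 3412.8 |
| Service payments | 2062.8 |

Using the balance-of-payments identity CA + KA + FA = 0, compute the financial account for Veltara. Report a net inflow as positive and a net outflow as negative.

-977.7

Goods balance = 3412.8 - 2297.1 = 1115.7
Services balance = 1351.8 - 2062.8 = -711.0
Trade balance (goods + services) = 1115.7 + (-711.0) = 404.7
Net primary income = 716.1 - 168.0 = 548.1
Net secondary income = 203.2
Current account = 404.7 + 548.1 + 203.2 = 1156.0
Financial account = -(1156.0 + (-178.3)) = -977.7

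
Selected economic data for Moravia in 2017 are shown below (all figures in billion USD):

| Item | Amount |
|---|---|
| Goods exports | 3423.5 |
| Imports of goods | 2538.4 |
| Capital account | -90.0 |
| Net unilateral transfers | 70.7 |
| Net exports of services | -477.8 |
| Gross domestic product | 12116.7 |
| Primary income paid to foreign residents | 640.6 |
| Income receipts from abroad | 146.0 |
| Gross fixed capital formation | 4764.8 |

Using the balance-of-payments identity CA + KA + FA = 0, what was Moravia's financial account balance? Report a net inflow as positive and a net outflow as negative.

106.6

Goods balance = 3423.5 - 2538.4 = 885.1
Services balance = -477.8
Trade balance (goods + services) = 885.1 + (-477.8) = 407.3
Net primary income = 146.0 - 640.6 = -494.6
Net secondary income = 70.7
Current account = 407.3 + (-494.6) + 70.7 = -16.6
Financial account = -(-16.6 + (-90.0)) = 106.6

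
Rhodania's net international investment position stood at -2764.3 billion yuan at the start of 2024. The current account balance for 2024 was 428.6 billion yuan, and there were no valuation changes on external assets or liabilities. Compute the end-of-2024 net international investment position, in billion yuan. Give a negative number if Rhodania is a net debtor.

With no valuation effects, change in NIIP = current account = 428.6
End-of-year NIIP = -2764.3 + 428.6 = -2335.7

-2335.7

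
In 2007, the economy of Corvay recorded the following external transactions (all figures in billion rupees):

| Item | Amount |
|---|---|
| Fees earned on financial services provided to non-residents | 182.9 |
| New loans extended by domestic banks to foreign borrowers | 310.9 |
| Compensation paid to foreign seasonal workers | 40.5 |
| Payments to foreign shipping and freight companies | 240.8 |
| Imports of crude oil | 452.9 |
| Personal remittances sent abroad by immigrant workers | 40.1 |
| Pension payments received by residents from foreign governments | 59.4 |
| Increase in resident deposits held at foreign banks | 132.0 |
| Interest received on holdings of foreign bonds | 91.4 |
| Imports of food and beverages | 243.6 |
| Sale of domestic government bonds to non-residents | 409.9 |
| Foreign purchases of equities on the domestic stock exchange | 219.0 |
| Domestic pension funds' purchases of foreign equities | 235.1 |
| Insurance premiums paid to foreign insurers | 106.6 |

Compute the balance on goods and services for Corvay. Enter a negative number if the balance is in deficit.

-861.0

Goods: -243.6 - 452.9 = -696.5
Services: -106.6 + 182.9 - 240.8 = -164.5
Trade balance = -696.5 + (-164.5) = -861.0
(Excluded from the trade balance — financial account: new loans extended by domestic banks to foreign borrowers 310.9, increase in resident deposits held at foreign banks 132.0, sale of domestic government bonds to non-residents 409.9, foreign purchases of equities on the domestic stock exchange 219.0, domestic pension funds' purchases of foreign equities 235.1; primary income: compensation paid to foreign seasonal workers 40.5, interest received on holdings of foreign bonds 91.4; secondary income: personal remittances sent abroad by immigrant workers 40.1, pension payments received by residents from foreign governments 59.4.)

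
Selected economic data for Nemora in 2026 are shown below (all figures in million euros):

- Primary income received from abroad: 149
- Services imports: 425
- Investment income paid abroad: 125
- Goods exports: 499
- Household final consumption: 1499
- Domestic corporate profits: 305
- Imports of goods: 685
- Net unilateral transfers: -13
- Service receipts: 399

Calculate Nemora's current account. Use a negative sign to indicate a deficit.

-201

Goods balance = 499 - 685 = -186
Services balance = 399 - 425 = -26
Trade balance (goods + services) = -186 + (-26) = -212
Net primary income = 149 - 125 = 24
Net secondary income = -13
Current account = -212 + 24 + (-13) = -201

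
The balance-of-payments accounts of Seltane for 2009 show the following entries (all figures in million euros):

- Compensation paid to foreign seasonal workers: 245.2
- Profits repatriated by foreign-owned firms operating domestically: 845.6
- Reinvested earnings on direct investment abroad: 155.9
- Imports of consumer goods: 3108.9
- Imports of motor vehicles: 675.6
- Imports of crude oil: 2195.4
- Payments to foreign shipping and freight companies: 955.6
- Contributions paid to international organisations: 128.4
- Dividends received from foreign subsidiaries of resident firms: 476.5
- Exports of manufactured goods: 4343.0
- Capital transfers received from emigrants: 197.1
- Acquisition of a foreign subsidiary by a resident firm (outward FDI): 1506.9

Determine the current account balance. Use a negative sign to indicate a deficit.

Goods: -3108.9 - 675.6 - 2195.4 + 4343.0 = -1636.9
Services: -955.6
Primary income: -245.2 + 155.9 + 476.5 - 845.6 = -458.4
Secondary income: -128.4
Current account = (-1636.9) + (-955.6) + (-458.4) + (-128.4) = -3179.3
(Excluded from the current account — capital account: capital transfers received from emigrants 197.1; financial account: acquisition of a foreign subsidiary by a resident firm (outward FDI) 1506.9.)

-3179.3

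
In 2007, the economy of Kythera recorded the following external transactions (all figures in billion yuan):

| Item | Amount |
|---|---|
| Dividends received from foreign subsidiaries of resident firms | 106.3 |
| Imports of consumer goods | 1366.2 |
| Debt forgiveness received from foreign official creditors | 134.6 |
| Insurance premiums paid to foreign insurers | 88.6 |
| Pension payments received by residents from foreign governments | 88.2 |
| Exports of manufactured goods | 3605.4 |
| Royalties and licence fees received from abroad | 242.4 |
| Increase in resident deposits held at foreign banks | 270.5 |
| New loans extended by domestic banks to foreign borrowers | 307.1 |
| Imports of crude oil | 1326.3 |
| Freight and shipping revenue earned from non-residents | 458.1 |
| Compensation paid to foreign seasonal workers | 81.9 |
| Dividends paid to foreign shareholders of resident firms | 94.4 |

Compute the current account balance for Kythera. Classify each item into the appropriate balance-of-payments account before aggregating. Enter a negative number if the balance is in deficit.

1543.0

Goods: -1366.2 + 3605.4 - 1326.3 = 912.9
Services: -88.6 + 458.1 + 242.4 = 611.9
Primary income: -81.9 - 94.4 + 106.3 = -70.0
Secondary income: 88.2
Current account = 912.9 + 611.9 + (-70.0) + 88.2 = 1543.0
(Excluded from the current account — capital account: debt forgiveness received from foreign official creditors 134.6; financial account: increase in resident deposits held at foreign banks 270.5, new loans extended by domestic banks to foreign borrowers 307.1.)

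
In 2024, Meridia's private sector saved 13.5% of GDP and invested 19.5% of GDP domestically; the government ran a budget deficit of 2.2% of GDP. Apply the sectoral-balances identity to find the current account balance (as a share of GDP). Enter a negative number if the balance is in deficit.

By the sectoral-balances identity, CA = (S_private - I) + (T - G).
Private balance = 13.5 - 19.5 = -6.0
Government balance (T - G) = -2.2
CA = -6.0 + (-2.2) = -8.2

-8.2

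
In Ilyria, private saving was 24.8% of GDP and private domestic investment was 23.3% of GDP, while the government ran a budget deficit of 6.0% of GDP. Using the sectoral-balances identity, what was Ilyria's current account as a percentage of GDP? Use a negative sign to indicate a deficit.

-4.5

By the sectoral-balances identity, CA = (S_private - I) + (T - G).
Private balance = 24.8 - 23.3 = 1.5
Government balance (T - G) = -6.0
CA = 1.5 + (-6.0) = -4.5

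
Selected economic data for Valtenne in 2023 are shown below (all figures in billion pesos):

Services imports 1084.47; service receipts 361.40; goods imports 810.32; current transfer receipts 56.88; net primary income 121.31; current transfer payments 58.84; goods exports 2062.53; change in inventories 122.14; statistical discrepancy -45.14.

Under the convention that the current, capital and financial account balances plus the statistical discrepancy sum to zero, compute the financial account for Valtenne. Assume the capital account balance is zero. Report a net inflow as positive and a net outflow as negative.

-603.35

Goods balance = 2062.53 - 810.32 = 1252.21
Services balance = 361.40 - 1084.47 = -723.07
Trade balance (goods + services) = 1252.21 + (-723.07) = 529.14
Net primary income = 121.31
Net secondary income = 56.88 - 58.84 = -1.96
Current account = 529.14 + 121.31 + (-1.96) = 648.49
Financial account = -(648.49 + (-45.14)) = -603.35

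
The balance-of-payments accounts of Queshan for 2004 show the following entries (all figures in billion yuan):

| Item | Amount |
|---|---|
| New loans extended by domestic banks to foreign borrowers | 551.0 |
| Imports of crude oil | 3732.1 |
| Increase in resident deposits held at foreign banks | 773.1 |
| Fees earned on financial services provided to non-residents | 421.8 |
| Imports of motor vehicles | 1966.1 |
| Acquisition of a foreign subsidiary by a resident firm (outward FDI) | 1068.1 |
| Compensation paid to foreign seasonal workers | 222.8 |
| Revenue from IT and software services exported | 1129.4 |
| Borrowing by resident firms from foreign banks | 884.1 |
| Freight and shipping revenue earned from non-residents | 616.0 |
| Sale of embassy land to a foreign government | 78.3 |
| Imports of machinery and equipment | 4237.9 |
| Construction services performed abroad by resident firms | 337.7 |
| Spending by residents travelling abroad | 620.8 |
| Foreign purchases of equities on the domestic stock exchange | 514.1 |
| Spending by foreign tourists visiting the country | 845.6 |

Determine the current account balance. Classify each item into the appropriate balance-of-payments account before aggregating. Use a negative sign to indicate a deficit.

-7429.2

Goods: -4237.9 - 3732.1 - 1966.1 = -9936.1
Services: 1129.4 - 620.8 + 845.6 + 421.8 + 337.7 + 616.0 = 2729.7
Primary income: -222.8
Current account = (-9936.1) + 2729.7 + (-222.8) = -7429.2
(Excluded from the current account — financial account: new loans extended by domestic banks to foreign borrowers 551.0, increase in resident deposits held at foreign banks 773.1, acquisition of a foreign subsidiary by a resident firm (outward FDI) 1068.1, borrowing by resident firms from foreign banks 884.1, foreign purchases of equities on the domestic stock exchange 514.1; capital account: sale of embassy land to a foreign government 78.3.)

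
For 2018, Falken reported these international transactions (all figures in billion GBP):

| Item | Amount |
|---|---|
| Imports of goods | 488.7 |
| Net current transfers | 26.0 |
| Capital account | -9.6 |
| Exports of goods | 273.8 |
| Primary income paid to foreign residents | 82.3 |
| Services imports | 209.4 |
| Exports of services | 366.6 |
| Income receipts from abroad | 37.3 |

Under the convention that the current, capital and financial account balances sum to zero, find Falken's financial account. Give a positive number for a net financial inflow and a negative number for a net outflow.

86.3

Goods balance = 273.8 - 488.7 = -214.9
Services balance = 366.6 - 209.4 = 157.2
Trade balance (goods + services) = -214.9 + 157.2 = -57.7
Net primary income = 37.3 - 82.3 = -45.0
Net secondary income = 26.0
Current account = -57.7 + (-45.0) + 26.0 = -76.7
Financial account = -(-76.7 + (-9.6)) = 86.3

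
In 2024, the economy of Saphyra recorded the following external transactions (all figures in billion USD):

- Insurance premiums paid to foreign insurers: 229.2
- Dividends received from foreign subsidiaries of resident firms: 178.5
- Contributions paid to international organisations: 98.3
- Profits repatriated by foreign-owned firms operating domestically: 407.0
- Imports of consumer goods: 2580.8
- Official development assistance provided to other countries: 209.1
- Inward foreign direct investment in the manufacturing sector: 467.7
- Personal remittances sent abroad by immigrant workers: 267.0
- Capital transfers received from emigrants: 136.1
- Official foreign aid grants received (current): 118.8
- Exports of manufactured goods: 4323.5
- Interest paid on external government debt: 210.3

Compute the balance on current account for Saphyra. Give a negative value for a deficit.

Goods: 4323.5 - 2580.8 = 1742.7
Services: -229.2
Primary income: 178.5 - 210.3 - 407.0 = -438.8
Secondary income: -209.1 - 98.3 - 267.0 + 118.8 = -455.6
Current account = 1742.7 + (-229.2) + (-438.8) + (-455.6) = 619.1
(Excluded from the current account — financial account: inward foreign direct investment in the manufacturing sector 467.7; capital account: capital transfers received from emigrants 136.1.)

619.1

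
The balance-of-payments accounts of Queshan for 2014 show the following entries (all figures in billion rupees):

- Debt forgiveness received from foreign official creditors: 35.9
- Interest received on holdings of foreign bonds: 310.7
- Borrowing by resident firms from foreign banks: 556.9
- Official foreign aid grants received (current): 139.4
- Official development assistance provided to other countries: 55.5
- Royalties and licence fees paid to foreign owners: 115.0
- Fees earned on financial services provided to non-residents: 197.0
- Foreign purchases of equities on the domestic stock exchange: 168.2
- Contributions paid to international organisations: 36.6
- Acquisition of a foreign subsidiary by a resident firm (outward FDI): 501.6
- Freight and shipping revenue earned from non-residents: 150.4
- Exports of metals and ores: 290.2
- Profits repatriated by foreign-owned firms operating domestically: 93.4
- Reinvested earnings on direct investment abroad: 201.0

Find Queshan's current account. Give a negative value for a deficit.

988.2

Goods: 290.2
Services: -115.0 + 197.0 + 150.4 = 232.4
Primary income: 310.7 - 93.4 + 201.0 = 418.3
Secondary income: -55.5 + 139.4 - 36.6 = 47.3
Current account = 290.2 + 232.4 + 418.3 + 47.3 = 988.2
(Excluded from the current account — capital account: debt forgiveness received from foreign official creditors 35.9; financial account: borrowing by resident firms from foreign banks 556.9, foreign purchases of equities on the domestic stock exchange 168.2, acquisition of a foreign subsidiary by a resident firm (outward FDI) 501.6.)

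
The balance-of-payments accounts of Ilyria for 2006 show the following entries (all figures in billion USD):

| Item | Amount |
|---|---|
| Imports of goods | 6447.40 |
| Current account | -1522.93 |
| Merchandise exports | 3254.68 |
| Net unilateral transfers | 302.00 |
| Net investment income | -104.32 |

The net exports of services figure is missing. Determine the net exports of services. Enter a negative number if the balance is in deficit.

Current account = goods balance + services balance + net primary income + net secondary income
Sum of the known components = -2995.04
Net exports of services = CA - (known components) = -1522.93 - (-2995.04) = 1472.11

1472.11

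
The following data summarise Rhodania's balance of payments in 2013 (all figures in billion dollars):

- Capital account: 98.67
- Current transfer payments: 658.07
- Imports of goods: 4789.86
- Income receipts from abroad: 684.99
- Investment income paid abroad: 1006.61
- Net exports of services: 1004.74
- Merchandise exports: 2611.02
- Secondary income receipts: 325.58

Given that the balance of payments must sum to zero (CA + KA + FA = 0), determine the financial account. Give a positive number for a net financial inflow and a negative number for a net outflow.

1729.54

Goods balance = 2611.02 - 4789.86 = -2178.84
Services balance = 1004.74
Trade balance (goods + services) = -2178.84 + 1004.74 = -1174.10
Net primary income = 684.99 - 1006.61 = -321.62
Net secondary income = 325.58 - 658.07 = -332.49
Current account = -1174.10 + (-321.62) + (-332.49) = -1828.21
Financial account = -(-1828.21 + 98.67) = 1729.54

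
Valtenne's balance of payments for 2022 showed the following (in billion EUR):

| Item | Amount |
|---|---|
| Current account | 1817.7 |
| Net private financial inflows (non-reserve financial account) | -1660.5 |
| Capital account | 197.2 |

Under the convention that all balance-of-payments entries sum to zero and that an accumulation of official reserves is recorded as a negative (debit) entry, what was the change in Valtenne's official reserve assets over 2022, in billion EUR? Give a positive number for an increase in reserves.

354.4

Official reserve transactions balance = -(1817.7 + 197.2 + (-1660.5)) = -354.4
An accumulation of reserves is recorded as a debit (negative entry), so the change in the stock of reserves is the negative of that balance.
Change in official reserves = -(-354.4) = 354.4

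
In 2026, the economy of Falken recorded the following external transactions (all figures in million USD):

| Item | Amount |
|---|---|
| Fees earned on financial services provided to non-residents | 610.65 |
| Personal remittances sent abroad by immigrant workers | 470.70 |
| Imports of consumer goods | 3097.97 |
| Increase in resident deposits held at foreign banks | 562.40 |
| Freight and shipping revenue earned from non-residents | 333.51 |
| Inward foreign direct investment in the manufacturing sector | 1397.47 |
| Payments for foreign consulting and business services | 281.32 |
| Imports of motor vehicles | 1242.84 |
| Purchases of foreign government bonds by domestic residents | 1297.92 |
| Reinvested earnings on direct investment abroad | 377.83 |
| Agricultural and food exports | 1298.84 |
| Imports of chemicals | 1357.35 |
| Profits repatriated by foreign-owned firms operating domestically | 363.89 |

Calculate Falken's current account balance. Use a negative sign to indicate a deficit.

Goods: -1357.35 - 1242.84 - 3097.97 + 1298.84 = -4399.32
Services: -281.32 + 610.65 + 333.51 = 662.84
Primary income: -363.89 + 377.83 = 13.94
Secondary income: -470.70
Current account = (-4399.32) + 662.84 + 13.94 + (-470.70) = -4193.24
(Excluded from the current account — financial account: increase in resident deposits held at foreign banks 562.40, inward foreign direct investment in the manufacturing sector 1397.47, purchases of foreign government bonds by domestic residents 1297.92.)

-4193.24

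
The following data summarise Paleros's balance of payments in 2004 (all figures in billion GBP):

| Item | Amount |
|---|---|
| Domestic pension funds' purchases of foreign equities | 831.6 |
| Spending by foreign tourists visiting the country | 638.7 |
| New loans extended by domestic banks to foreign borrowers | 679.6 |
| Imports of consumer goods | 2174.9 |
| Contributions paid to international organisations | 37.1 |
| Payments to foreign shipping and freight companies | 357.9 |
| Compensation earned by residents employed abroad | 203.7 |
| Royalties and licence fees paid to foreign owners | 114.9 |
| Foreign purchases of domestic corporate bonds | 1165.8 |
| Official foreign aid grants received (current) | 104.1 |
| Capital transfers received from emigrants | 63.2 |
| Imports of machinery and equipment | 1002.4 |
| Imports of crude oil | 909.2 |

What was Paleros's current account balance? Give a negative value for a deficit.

Goods: -1002.4 - 909.2 - 2174.9 = -4086.5
Services: -114.9 - 357.9 + 638.7 = 165.9
Primary income: 203.7
Secondary income: -37.1 + 104.1 = 67.0
Current account = (-4086.5) + 165.9 + 203.7 + 67.0 = -3649.9
(Excluded from the current account — financial account: domestic pension funds' purchases of foreign equities 831.6, new loans extended by domestic banks to foreign borrowers 679.6, foreign purchases of domestic corporate bonds 1165.8; capital account: capital transfers received from emigrants 63.2.)

-3649.9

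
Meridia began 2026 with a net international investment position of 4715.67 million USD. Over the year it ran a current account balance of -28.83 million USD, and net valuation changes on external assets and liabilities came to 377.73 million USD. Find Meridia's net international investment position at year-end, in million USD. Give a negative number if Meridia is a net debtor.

Change in NIIP = current account + net valuation change = -28.83 + 377.73 = 348.90
End-of-year NIIP = 4715.67 + 348.90 = 5064.57

5064.57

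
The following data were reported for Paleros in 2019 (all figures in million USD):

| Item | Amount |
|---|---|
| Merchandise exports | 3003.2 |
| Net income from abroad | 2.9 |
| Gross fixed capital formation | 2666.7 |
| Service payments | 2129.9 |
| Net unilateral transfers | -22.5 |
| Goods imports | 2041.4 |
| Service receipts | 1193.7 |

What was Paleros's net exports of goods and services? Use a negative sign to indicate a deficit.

25.6

Goods balance = 3003.2 - 2041.4 = 961.8
Services balance = 1193.7 - 2129.9 = -936.2
Trade balance (goods + services) = 961.8 + (-936.2) = 25.6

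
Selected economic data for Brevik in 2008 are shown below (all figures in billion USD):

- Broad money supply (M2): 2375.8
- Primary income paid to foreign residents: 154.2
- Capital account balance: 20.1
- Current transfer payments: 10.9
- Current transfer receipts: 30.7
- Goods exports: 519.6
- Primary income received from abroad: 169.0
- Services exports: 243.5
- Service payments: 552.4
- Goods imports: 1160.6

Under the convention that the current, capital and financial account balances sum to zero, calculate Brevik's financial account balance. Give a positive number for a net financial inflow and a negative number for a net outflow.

895.2

Goods balance = 519.6 - 1160.6 = -641.0
Services balance = 243.5 - 552.4 = -308.9
Trade balance (goods + services) = -641.0 + (-308.9) = -949.9
Net primary income = 169.0 - 154.2 = 14.8
Net secondary income = 30.7 - 10.9 = 19.8
Current account = -949.9 + 14.8 + 19.8 = -915.3
Financial account = -(-915.3 + 20.1) = 895.2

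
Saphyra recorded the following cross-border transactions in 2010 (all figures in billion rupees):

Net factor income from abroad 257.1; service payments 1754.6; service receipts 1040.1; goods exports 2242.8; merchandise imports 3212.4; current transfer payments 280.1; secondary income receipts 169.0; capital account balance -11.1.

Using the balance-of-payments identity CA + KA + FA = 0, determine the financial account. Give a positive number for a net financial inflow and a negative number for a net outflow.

Goods balance = 2242.8 - 3212.4 = -969.6
Services balance = 1040.1 - 1754.6 = -714.5
Trade balance (goods + services) = -969.6 + (-714.5) = -1684.1
Net primary income = 257.1
Net secondary income = 169.0 - 280.1 = -111.1
Current account = -1684.1 + 257.1 + (-111.1) = -1538.1
Financial account = -(-1538.1 + (-11.1)) = 1549.2

1549.2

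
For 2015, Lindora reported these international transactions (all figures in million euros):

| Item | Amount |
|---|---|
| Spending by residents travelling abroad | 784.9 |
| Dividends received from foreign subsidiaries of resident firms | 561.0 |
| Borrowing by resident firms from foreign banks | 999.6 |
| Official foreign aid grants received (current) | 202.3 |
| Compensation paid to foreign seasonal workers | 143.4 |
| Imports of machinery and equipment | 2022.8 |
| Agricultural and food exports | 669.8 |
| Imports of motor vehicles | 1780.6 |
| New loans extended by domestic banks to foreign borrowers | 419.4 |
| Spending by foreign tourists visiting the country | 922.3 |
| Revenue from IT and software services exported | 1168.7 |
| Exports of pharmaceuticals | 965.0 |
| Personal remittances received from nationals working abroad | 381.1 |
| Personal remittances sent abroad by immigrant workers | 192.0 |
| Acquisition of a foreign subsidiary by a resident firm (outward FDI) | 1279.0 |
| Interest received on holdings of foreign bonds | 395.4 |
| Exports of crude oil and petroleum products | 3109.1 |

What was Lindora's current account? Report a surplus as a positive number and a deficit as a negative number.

Goods: -2022.8 + 965.0 - 1780.6 + 3109.1 + 669.8 = 940.5
Services: 1168.7 - 784.9 + 922.3 = 1306.1
Primary income: -143.4 + 395.4 + 561.0 = 813.0
Secondary income: 381.1 - 192.0 + 202.3 = 391.4
Current account = 940.5 + 1306.1 + 813.0 + 391.4 = 3451.0
(Excluded from the current account — financial account: borrowing by resident firms from foreign banks 999.6, new loans extended by domestic banks to foreign borrowers 419.4, acquisition of a foreign subsidiary by a resident firm (outward FDI) 1279.0.)

3451.0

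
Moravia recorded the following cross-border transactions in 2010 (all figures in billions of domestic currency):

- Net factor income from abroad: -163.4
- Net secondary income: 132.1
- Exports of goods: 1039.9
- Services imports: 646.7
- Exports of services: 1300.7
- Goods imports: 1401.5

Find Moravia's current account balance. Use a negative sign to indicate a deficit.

261.1

Goods balance = 1039.9 - 1401.5 = -361.6
Services balance = 1300.7 - 646.7 = 654.0
Trade balance (goods + services) = -361.6 + 654.0 = 292.4
Net primary income = -163.4
Net secondary income = 132.1
Current account = 292.4 + (-163.4) + 132.1 = 261.1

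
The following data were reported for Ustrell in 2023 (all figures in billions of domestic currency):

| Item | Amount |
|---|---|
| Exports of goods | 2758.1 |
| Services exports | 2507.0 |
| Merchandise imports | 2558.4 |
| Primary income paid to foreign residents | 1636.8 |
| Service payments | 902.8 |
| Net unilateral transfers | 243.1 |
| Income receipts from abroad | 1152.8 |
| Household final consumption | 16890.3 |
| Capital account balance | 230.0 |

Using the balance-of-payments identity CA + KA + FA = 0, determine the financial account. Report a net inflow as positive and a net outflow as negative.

-1793.0

Goods balance = 2758.1 - 2558.4 = 199.7
Services balance = 2507.0 - 902.8 = 1604.2
Trade balance (goods + services) = 199.7 + 1604.2 = 1803.9
Net primary income = 1152.8 - 1636.8 = -484.0
Net secondary income = 243.1
Current account = 1803.9 + (-484.0) + 243.1 = 1563.0
Financial account = -(1563.0 + 230.0) = -1793.0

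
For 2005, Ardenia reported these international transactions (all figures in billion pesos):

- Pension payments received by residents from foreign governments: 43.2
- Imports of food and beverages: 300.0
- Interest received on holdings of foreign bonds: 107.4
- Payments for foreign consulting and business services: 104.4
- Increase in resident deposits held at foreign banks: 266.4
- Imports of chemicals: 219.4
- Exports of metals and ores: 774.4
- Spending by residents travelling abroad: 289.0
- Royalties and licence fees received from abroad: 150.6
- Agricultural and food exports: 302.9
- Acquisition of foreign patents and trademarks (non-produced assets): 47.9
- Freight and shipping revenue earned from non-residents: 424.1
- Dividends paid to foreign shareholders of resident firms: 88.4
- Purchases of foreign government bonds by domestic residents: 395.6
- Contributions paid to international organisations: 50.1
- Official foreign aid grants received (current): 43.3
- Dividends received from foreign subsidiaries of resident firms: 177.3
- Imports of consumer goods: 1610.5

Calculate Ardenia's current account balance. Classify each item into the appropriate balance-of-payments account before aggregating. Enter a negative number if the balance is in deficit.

Goods: -1610.5 + 302.9 + 774.4 - 300.0 - 219.4 = -1052.6
Services: 424.1 - 104.4 - 289.0 + 150.6 = 181.3
Primary income: 107.4 + 177.3 - 88.4 = 196.3
Secondary income: 43.2 + 43.3 - 50.1 = 36.4
Current account = (-1052.6) + 181.3 + 196.3 + 36.4 = -638.6
(Excluded from the current account — financial account: increase in resident deposits held at foreign banks 266.4, purchases of foreign government bonds by domestic residents 395.6; capital account: acquisition of foreign patents and trademarks (non-produced assets) 47.9.)

-638.6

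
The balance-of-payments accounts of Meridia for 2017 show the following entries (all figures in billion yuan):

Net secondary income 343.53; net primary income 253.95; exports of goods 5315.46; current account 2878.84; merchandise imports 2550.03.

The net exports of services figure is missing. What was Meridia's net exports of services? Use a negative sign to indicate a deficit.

-484.07

Current account = goods balance + services balance + net primary income + net secondary income
Sum of the known components = 3362.91
Net exports of services = CA - (known components) = 2878.84 - 3362.91 = -484.07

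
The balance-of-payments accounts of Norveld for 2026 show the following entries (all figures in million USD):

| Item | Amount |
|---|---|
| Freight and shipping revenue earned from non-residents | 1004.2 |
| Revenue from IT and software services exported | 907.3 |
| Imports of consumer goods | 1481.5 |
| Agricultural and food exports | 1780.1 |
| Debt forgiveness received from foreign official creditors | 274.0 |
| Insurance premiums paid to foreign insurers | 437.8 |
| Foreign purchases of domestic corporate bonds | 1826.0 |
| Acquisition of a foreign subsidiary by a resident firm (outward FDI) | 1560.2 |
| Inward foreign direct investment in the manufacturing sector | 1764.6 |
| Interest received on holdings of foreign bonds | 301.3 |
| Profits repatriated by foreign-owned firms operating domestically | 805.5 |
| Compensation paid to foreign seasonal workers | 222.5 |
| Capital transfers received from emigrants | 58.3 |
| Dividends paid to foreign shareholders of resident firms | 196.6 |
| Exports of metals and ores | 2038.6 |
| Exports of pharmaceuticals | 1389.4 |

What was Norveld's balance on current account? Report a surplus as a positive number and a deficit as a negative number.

4277.0

Goods: 2038.6 + 1389.4 - 1481.5 + 1780.1 = 3726.6
Services: 907.3 + 1004.2 - 437.8 = 1473.7
Primary income: 301.3 - 805.5 - 222.5 - 196.6 = -923.3
Current account = 3726.6 + 1473.7 + (-923.3) = 4277.0
(Excluded from the current account — capital account: debt forgiveness received from foreign official creditors 274.0, capital transfers received from emigrants 58.3; financial account: foreign purchases of domestic corporate bonds 1826.0, acquisition of a foreign subsidiary by a resident firm (outward FDI) 1560.2, inward foreign direct investment in the manufacturing sector 1764.6.)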